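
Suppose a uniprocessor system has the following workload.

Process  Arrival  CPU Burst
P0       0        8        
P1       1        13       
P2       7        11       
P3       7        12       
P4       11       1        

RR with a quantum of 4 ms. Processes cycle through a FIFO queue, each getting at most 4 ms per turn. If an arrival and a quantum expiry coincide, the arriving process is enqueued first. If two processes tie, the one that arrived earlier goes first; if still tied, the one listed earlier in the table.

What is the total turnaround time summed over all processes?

Gantt: | P0 0-4 | P1 4-8 | P0 8-12 | P2 12-16 | P3 16-20 | P1 20-24 | P4 24-25 | P2 25-29 | P3 29-33 | P1 33-37 | P2 37-40 | P3 40-44 | P1 44-45 |
Completion: P0=12  P1=45  P2=40  P3=44  P4=25
Turnaround (C−A): P0=12  P1=44  P2=33  P3=37  P4=14
Turnaround = completion − arrival: P0=12, P1=44, P2=33, P3=37, P4=14
Total turnaround = 12 + 44 + 33 + 37 + 14 = 140

140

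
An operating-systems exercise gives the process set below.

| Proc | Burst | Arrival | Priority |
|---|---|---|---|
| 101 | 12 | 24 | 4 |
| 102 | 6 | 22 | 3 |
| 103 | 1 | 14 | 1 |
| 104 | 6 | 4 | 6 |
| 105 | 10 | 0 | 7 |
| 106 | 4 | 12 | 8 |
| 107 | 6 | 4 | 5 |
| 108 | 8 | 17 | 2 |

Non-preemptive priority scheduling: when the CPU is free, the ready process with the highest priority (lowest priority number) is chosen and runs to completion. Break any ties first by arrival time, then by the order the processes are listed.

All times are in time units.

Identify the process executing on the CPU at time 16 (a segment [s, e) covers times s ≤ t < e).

103

Schedule: | 105 0-10 | 107 10-16 | 103 16-17 | 108 17-25 | 102 25-31 | 101 31-43 | 104 43-49 | 106 49-53 |
Completion: 101=43  102=31  103=17  104=49  105=10  106=53  107=16  108=25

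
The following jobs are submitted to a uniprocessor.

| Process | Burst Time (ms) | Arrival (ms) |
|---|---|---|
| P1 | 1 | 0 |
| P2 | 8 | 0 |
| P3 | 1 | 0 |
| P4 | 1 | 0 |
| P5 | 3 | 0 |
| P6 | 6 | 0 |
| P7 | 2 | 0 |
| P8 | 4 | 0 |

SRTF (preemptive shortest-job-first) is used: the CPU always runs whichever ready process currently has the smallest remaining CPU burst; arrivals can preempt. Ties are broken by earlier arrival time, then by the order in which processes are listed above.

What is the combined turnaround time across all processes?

Timeline: | P1 0-1 | P3 1-2 | P4 2-3 | P7 3-5 | P5 5-8 | P8 8-12 | P6 12-18 | P2 18-26 |
Completion: P1=1  P2=26  P3=2  P4=3  P5=8  P6=18  P7=5  P8=12
Turnaround (C−A): P1=1  P2=26  P3=2  P4=3  P5=8  P6=18  P7=5  P8=12
Turnaround = completion − arrival: P1=1, P2=26, P3=2, P4=3, P5=8, P6=18, P7=5, P8=12
Total turnaround = 1 + 26 + 2 + 3 + 8 + 18 + 5 + 12 = 75

75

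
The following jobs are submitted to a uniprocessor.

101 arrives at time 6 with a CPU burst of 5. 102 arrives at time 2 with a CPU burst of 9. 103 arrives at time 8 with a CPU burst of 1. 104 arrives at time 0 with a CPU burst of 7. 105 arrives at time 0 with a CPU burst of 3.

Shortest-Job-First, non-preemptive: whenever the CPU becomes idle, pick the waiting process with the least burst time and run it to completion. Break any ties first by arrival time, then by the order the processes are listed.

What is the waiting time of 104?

Schedule: | 105 0-3 | 104 3-10 | 103 10-11 | 101 11-16 | 102 16-25 |
Completion: 101=16  102=25  103=11  104=10  105=3
Turnaround (C−A): 101=10  102=23  103=3  104=10  105=3
Waiting(104) = turnaround − burst = 10 − 7 = 3

3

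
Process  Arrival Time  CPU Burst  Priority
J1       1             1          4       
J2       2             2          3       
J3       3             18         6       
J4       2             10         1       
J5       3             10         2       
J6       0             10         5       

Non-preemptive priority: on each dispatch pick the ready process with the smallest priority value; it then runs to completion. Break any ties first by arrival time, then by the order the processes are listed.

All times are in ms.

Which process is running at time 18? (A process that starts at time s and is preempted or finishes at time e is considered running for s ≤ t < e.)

Gantt: | J6 0-10 | J4 10-20 | J5 20-30 | J2 30-32 | J1 32-33 | J3 33-51 |
Completion: J1=33  J2=32  J3=51  J4=20  J5=30  J6=10
Turnaround (C−A): J1=32  J2=30  J3=48  J4=18  J5=27  J6=10

J4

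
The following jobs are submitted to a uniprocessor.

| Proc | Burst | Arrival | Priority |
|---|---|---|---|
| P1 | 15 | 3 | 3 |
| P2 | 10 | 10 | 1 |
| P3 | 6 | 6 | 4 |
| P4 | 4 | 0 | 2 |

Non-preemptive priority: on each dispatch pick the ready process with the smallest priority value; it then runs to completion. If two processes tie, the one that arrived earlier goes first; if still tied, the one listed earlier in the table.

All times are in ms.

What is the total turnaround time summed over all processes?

Schedule: | P4 0-4 | P1 4-19 | P2 19-29 | P3 29-35 |
Completion: P1=19  P2=29  P3=35  P4=4
Turnaround (C−A): P1=16  P2=19  P3=29  P4=4
Turnaround = completion − arrival: P1=16, P2=19, P3=29, P4=4
Total turnaround = 16 + 19 + 29 + 4 = 68

68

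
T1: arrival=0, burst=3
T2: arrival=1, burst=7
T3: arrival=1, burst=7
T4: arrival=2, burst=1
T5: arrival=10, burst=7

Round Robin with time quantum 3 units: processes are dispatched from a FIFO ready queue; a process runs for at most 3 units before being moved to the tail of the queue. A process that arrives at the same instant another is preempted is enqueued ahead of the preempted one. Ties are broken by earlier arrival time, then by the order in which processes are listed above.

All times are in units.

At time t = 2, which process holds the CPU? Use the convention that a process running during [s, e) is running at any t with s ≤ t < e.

T1

Schedule: | T1 0-3 | T2 3-6 | T3 6-9 | T4 9-10 | T2 10-13 | T3 13-16 | T5 16-19 | T2 19-20 | T3 20-21 | T5 21-25 |
Completion: T1=3  T2=20  T3=21  T4=10  T5=25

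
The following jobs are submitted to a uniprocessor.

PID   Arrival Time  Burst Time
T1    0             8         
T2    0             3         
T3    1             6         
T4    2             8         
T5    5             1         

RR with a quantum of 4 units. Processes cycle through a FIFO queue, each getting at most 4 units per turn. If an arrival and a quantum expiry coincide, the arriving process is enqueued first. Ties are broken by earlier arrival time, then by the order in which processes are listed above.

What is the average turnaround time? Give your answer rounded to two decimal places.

Timeline: | T1 0-4 | T2 4-7 | T3 7-11 | T4 11-15 | T1 15-19 | T5 19-20 | T3 20-22 | T4 22-26 |
Completion: T1=19  T2=7  T3=22  T4=26  T5=20
Turnaround times: T1=19, T2=7, T3=21, T4=24, T5=15
Average turnaround = (19+7+21+24+15) / 5 = 86/5 = 17.20

17.20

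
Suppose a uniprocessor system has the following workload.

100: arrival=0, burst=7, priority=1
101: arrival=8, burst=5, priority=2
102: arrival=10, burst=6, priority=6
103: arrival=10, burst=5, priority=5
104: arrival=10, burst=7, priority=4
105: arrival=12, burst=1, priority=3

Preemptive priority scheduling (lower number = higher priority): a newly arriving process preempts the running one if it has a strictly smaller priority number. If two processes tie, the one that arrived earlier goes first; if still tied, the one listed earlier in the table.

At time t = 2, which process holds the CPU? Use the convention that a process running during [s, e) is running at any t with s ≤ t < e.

Timeline: | 100 0-7 | idle 7-8 | 101 8-13 | 105 13-14 | 104 14-21 | 103 21-26 | 102 26-32 |
Completion: 100=7  101=13  102=32  103=26  104=21  105=14

100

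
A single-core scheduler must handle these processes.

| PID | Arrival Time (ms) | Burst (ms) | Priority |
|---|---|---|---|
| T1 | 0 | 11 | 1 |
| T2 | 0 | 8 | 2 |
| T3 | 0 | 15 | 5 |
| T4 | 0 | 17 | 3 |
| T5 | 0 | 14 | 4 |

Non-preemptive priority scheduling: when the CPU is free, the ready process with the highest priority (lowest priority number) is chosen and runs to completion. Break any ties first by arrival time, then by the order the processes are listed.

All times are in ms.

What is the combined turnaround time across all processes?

Schedule: | T1 0-11 | T2 11-19 | T4 19-36 | T5 36-50 | T3 50-65 |
Completion: T1=11  T2=19  T3=65  T4=36  T5=50
Turnaround = completion − arrival: T1=11, T2=19, T3=65, T4=36, T5=50
Total turnaround = 11 + 19 + 65 + 36 + 50 = 181

181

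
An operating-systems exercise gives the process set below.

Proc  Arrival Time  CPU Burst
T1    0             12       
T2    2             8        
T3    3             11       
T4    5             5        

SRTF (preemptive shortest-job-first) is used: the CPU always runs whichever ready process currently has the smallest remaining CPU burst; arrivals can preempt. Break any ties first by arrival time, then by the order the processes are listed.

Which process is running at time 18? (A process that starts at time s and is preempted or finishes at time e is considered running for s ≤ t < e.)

Timeline: | T1 0-2 | T2 2-10 | T4 10-15 | T1 15-25 | T3 25-36 |
Completion: T1=25  T2=10  T3=36  T4=15

T1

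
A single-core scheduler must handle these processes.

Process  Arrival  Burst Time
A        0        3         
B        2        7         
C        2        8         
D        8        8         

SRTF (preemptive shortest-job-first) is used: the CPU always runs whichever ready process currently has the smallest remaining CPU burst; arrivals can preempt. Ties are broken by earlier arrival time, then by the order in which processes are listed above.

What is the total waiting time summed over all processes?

19

Gantt: | A 0-3 | B 3-10 | C 10-18 | D 18-26 |
Completion: A=3  B=10  C=18  D=26
Waiting = turnaround − burst: A=0, B=1, C=8, D=10
Total waiting = 0 + 1 + 8 + 10 = 19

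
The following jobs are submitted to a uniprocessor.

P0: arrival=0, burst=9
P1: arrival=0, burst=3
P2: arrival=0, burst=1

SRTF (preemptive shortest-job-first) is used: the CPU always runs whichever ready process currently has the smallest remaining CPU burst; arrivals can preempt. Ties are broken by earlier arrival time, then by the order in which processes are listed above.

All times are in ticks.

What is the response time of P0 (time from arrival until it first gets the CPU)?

Schedule: | P2 0-1 | P1 1-4 | P0 4-13 |
Completion: P0=13  P1=4  P2=1
Turnaround (C−A): P0=13  P1=4  P2=1
Response(P0) = first start − arrival = 4 − 0 = 4

4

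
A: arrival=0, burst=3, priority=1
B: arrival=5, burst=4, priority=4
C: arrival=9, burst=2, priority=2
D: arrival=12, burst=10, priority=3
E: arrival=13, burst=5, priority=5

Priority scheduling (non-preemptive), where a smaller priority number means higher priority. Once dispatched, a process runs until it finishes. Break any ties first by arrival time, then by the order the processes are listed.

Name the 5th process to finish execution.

E

Timeline: | A 0-3 | idle 3-5 | B 5-9 | C 9-11 | idle 11-12 | D 12-22 | E 22-27 |
Completion: A=3  B=9  C=11  D=22  E=27
Turnaround (C−A): A=3  B=4  C=2  D=10  E=14
Finish order: A → B → C → D → E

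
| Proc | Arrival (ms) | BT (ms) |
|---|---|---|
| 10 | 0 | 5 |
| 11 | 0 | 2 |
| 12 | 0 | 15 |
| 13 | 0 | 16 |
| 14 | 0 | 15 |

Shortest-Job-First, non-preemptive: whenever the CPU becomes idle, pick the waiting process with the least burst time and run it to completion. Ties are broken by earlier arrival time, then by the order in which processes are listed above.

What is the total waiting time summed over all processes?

68

Timeline: | 11 0-2 | 10 2-7 | 12 7-22 | 14 22-37 | 13 37-53 |
Completion: 10=7  11=2  12=22  13=53  14=37
Waiting = turnaround − burst: 10=2, 11=0, 12=7, 13=37, 14=22
Total waiting = 2 + 0 + 7 + 37 + 22 = 68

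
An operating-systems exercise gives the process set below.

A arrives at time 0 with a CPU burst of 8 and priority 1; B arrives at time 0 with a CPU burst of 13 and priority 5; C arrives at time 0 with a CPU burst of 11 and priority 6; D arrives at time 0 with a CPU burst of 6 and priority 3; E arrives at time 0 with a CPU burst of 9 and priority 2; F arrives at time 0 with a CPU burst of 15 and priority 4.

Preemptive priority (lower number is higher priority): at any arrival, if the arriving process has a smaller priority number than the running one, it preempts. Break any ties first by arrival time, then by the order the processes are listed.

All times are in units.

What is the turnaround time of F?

Timeline: | A 0-8 | E 8-17 | D 17-23 | F 23-38 | B 38-51 | C 51-62 |
Completion: A=8  B=51  C=62  D=23  E=17  F=38
Turnaround (C−A): A=8  B=51  C=62  D=23  E=17  F=38
Turnaround(F) = completion − arrival = 38 − 0 = 38

38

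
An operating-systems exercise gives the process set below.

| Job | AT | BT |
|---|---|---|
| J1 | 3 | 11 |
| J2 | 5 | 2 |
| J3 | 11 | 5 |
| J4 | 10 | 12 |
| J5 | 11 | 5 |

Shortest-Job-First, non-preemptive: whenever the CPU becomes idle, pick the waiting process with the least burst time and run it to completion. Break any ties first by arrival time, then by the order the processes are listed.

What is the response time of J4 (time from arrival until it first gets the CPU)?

Schedule: | idle 0-3 | J1 3-14 | J2 14-16 | J3 16-21 | J5 21-26 | J4 26-38 |
Completion: J1=14  J2=16  J3=21  J4=38  J5=26
Turnaround (C−A): J1=11  J2=11  J3=10  J4=28  J5=15
Response(J4) = first start − arrival = 26 − 10 = 16

16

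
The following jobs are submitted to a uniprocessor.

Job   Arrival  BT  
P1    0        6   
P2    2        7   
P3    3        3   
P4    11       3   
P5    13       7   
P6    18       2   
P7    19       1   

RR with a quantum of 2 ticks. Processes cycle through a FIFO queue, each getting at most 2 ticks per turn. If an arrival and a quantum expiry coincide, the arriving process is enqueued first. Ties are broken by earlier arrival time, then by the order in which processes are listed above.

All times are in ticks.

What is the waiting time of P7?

4

Gantt: | P1 0-2 | P2 2-4 | P1 4-6 | P3 6-8 | P2 8-10 | P1 10-12 | P3 12-13 | P2 13-15 | P4 15-17 | P5 17-19 | P2 19-20 | P4 20-21 | P6 21-23 | P7 23-24 | P5 24-29 |
Completion: P1=12  P2=20  P3=13  P4=21  P5=29  P6=23  P7=24
Turnaround (C−A): P1=12  P2=18  P3=10  P4=10  P5=16  P6=5  P7=5
Waiting(P7) = turnaround − burst = 5 − 1 = 4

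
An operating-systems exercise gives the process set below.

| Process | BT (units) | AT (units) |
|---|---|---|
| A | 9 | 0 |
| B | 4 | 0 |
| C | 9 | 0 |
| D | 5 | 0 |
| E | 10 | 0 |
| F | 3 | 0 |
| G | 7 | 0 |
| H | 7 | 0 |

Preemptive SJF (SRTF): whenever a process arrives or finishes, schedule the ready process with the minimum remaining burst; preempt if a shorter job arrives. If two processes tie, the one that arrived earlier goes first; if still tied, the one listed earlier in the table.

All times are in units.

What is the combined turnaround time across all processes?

200

Timeline: | F 0-3 | B 3-7 | D 7-12 | G 12-19 | H 19-26 | A 26-35 | C 35-44 | E 44-54 |
Completion: A=35  B=7  C=44  D=12  E=54  F=3  G=19  H=26
Turnaround (C−A): A=35  B=7  C=44  D=12  E=54  F=3  G=19  H=26
Turnaround = completion − arrival: A=35, B=7, C=44, D=12, E=54, F=3, G=19, H=26
Total turnaround = 35 + 7 + 44 + 12 + 54 + 3 + 19 + 26 = 200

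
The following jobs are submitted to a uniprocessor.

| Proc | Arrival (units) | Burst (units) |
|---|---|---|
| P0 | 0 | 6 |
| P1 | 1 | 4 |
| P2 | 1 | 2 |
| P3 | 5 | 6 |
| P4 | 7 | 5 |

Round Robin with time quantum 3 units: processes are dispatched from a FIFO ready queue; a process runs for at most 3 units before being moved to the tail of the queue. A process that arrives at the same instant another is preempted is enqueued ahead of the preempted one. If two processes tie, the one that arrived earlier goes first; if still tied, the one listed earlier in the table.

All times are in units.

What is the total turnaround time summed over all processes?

Schedule: | P0 0-3 | P1 3-6 | P2 6-8 | P0 8-11 | P3 11-14 | P1 14-15 | P4 15-18 | P3 18-21 | P4 21-23 |
Completion: P0=11  P1=15  P2=8  P3=21  P4=23
Turnaround (C−A): P0=11  P1=14  P2=7  P3=16  P4=16
Turnaround = completion − arrival: P0=11, P1=14, P2=7, P3=16, P4=16
Total turnaround = 11 + 14 + 7 + 16 + 16 = 64

64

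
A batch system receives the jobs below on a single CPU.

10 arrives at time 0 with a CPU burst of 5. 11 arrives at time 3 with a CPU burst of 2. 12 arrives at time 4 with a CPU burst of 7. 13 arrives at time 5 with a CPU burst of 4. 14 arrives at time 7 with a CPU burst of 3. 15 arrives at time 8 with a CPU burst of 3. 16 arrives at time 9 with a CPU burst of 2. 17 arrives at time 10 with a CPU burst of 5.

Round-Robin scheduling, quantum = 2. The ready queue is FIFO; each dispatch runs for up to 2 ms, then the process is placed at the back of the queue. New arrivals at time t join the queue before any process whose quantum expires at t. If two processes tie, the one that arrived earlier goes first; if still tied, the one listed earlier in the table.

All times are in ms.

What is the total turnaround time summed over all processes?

Gantt: | 10 0-4 | 11 4-6 | 12 6-8 | 10 8-9 | 13 9-11 | 14 11-13 | 15 13-15 | 12 15-17 | 16 17-19 | 17 19-21 | 13 21-23 | 14 23-24 | 15 24-25 | 12 25-27 | 17 27-29 | 12 29-30 | 17 30-31 |
Completion: 10=9  11=6  12=30  13=23  14=24  15=25  16=19  17=31
Turnaround (C−A): 10=9  11=3  12=26  13=18  14=17  15=17  16=10  17=21
Turnaround = completion − arrival: 10=9, 11=3, 12=26, 13=18, 14=17, 15=17, 16=10, 17=21
Total turnaround = 9 + 3 + 26 + 18 + 17 + 17 + 10 + 21 = 121

121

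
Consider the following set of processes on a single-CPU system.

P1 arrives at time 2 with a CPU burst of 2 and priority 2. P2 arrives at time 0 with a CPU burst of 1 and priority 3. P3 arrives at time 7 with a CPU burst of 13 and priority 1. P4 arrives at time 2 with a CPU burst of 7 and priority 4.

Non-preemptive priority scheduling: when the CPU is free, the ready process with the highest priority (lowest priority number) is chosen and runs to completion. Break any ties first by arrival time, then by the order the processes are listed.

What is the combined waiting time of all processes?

Gantt: | P2 0-1 | idle 1-2 | P1 2-4 | P4 4-11 | P3 11-24 |
Completion: P1=4  P2=1  P3=24  P4=11
Turnaround (C−A): P1=2  P2=1  P3=17  P4=9
Waiting = turnaround − burst: P1=0, P2=0, P3=4, P4=2
Total waiting = 0 + 0 + 4 + 2 = 6

6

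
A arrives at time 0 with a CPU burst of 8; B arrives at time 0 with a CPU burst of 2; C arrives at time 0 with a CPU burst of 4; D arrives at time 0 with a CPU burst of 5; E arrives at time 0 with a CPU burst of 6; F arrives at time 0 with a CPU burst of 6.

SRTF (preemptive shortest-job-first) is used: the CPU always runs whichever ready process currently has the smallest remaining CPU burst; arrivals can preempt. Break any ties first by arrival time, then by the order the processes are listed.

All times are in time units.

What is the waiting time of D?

6

Schedule: | B 0-2 | C 2-6 | D 6-11 | E 11-17 | F 17-23 | A 23-31 |
Completion: A=31  B=2  C=6  D=11  E=17  F=23
Turnaround (C−A): A=31  B=2  C=6  D=11  E=17  F=23
Waiting(D) = turnaround − burst = 11 − 5 = 6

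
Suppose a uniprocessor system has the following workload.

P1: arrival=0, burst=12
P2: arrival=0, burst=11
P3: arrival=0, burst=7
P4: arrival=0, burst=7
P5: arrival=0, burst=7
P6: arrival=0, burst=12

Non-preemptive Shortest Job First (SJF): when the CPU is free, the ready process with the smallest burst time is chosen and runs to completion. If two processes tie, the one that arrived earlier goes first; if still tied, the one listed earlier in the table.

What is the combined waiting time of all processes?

118

Gantt: | P3 0-7 | P4 7-14 | P5 14-21 | P2 21-32 | P1 32-44 | P6 44-56 |
Completion: P1=44  P2=32  P3=7  P4=14  P5=21  P6=56
Waiting = turnaround − burst: P1=32, P2=21, P3=0, P4=7, P5=14, P6=44
Total waiting = 32 + 21 + 0 + 7 + 14 + 44 = 118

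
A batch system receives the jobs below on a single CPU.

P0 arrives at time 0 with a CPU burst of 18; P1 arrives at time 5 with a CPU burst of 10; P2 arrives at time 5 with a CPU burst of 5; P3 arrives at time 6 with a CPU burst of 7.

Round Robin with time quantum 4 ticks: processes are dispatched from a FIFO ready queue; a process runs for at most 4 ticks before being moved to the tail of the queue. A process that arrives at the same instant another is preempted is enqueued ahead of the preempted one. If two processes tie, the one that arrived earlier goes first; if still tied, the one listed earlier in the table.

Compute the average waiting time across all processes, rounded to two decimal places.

Schedule: | P0 0-8 | P1 8-12 | P2 12-16 | P3 16-20 | P0 20-24 | P1 24-28 | P2 28-29 | P3 29-32 | P0 32-36 | P1 36-38 | P0 38-40 |
Completion: P0=40  P1=38  P2=29  P3=32
Turnaround (C−A): P0=40  P1=33  P2=24  P3=26
Waiting times: P0=22, P1=23, P2=19, P3=19
Average waiting = (22+23+19+19) / 4 = 83/4 = 20.75

20.75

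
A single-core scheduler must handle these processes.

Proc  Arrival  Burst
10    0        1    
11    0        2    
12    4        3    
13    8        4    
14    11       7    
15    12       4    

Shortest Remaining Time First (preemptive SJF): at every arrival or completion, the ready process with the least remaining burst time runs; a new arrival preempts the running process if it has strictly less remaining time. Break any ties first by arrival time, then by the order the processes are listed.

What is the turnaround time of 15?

Timeline: | 10 0-1 | 11 1-3 | idle 3-4 | 12 4-7 | idle 7-8 | 13 8-12 | 15 12-16 | 14 16-23 |
Completion: 10=1  11=3  12=7  13=12  14=23  15=16
Turnaround(15) = completion − arrival = 16 − 12 = 4

4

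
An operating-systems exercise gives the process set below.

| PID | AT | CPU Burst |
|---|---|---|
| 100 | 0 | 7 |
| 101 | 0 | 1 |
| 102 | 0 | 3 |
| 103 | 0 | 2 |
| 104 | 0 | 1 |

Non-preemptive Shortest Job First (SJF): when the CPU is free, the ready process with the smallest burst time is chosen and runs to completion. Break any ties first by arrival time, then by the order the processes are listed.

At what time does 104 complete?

Gantt: | 101 0-1 | 104 1-2 | 103 2-4 | 102 4-7 | 100 7-14 |
Completion: 100=14  101=1  102=7  103=4  104=2
Turnaround (C−A): 100=14  101=1  102=7  103=4  104=2

2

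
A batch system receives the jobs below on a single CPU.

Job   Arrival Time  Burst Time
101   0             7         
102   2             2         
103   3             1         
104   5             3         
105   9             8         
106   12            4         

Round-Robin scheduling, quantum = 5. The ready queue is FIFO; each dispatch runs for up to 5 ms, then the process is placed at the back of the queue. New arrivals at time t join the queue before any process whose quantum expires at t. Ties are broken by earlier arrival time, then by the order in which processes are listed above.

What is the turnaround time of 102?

Gantt: | 101 0-5 | 102 5-7 | 103 7-8 | 104 8-11 | 101 11-13 | 105 13-18 | 106 18-22 | 105 22-25 |
Completion: 101=13  102=7  103=8  104=11  105=25  106=22
Turnaround (C−A): 101=13  102=5  103=5  104=6  105=16  106=10
Turnaround(102) = completion − arrival = 7 − 2 = 5

5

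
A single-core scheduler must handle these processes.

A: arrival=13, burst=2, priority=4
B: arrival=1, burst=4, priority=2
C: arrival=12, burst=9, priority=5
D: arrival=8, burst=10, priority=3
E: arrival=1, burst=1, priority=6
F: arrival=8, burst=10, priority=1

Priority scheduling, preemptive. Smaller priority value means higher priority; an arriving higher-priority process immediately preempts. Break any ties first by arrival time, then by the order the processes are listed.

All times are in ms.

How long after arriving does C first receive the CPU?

18

Schedule: | idle 0-1 | B 1-5 | E 5-6 | idle 6-8 | F 8-18 | D 18-28 | A 28-30 | C 30-39 |
Completion: A=30  B=5  C=39  D=28  E=6  F=18
Response(C) = first start − arrival = 30 − 12 = 18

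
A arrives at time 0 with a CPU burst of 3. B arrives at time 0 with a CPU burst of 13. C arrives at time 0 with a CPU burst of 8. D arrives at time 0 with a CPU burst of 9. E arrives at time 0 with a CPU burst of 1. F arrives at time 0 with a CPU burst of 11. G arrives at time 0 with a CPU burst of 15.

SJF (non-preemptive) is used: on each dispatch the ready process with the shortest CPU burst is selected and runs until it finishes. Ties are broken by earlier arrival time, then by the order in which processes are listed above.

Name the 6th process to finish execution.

B

Timeline: | E 0-1 | A 1-4 | C 4-12 | D 12-21 | F 21-32 | B 32-45 | G 45-60 |
Completion: A=4  B=45  C=12  D=21  E=1  F=32  G=60
Finish order: E → A → C → D → F → B → G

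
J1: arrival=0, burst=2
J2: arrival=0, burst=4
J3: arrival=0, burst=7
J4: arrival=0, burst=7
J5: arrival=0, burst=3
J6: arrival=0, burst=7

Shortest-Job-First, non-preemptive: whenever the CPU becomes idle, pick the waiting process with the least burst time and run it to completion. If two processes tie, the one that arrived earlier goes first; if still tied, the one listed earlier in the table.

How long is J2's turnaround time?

Timeline: | J1 0-2 | J5 2-5 | J2 5-9 | J3 9-16 | J4 16-23 | J6 23-30 |
Completion: J1=2  J2=9  J3=16  J4=23  J5=5  J6=30
Turnaround (C−A): J1=2  J2=9  J3=16  J4=23  J5=5  J6=30
Turnaround(J2) = completion − arrival = 9 − 0 = 9

9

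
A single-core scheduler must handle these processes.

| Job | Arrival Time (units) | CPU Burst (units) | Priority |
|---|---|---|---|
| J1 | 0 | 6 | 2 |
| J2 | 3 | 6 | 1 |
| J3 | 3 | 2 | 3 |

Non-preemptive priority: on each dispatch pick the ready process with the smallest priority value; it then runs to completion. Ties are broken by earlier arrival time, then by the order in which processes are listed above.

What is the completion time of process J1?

6

Timeline: | J1 0-6 | J2 6-12 | J3 12-14 |
Completion: J1=6  J2=12  J3=14
Turnaround (C−A): J1=6  J2=9  J3=11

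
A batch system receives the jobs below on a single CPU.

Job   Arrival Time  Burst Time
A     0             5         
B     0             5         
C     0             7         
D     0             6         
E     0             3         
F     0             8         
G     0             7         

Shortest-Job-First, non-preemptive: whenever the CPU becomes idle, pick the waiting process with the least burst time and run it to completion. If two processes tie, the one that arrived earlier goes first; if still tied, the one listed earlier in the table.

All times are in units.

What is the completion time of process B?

13

Schedule: | E 0-3 | A 3-8 | B 8-13 | D 13-19 | C 19-26 | G 26-33 | F 33-41 |
Completion: A=8  B=13  C=26  D=19  E=3  F=41  G=33
Turnaround (C−A): A=8  B=13  C=26  D=19  E=3  F=41  G=33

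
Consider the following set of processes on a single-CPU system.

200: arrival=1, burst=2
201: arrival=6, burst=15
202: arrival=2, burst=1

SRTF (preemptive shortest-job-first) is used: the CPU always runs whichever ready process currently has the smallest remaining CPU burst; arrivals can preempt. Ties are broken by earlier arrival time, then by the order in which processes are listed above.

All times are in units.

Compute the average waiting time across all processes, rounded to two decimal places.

Gantt: | idle 0-1 | 200 1-3 | 202 3-4 | idle 4-6 | 201 6-21 |
Completion: 200=3  201=21  202=4
Waiting times: 200=0, 201=0, 202=1
Average waiting = (0+0+1) / 3 = 1/3 = 0.33

0.33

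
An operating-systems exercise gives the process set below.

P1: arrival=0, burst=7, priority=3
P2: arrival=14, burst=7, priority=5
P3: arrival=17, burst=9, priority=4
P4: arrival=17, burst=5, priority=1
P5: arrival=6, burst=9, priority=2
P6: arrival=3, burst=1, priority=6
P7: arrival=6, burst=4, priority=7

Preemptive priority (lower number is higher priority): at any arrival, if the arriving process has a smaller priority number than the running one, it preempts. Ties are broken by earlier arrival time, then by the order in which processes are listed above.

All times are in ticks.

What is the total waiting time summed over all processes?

Gantt: | P1 0-6 | P5 6-15 | P1 15-16 | P2 16-17 | P4 17-22 | P3 22-31 | P2 31-37 | P6 37-38 | P7 38-42 |
Completion: P1=16  P2=37  P3=31  P4=22  P5=15  P6=38  P7=42
Turnaround (C−A): P1=16  P2=23  P3=14  P4=5  P5=9  P6=35  P7=36
Waiting = turnaround − burst: P1=9, P2=16, P3=5, P4=0, P5=0, P6=34, P7=32
Total waiting = 9 + 16 + 5 + 0 + 0 + 34 + 32 = 96

96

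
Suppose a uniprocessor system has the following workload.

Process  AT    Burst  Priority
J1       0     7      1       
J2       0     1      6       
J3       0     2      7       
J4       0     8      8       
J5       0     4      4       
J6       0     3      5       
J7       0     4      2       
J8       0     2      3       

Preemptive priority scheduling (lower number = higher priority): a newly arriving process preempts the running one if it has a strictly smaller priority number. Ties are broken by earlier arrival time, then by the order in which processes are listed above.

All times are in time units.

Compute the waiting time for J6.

Timeline: | J1 0-7 | J7 7-11 | J8 11-13 | J5 13-17 | J6 17-20 | J2 20-21 | J3 21-23 | J4 23-31 |
Completion: J1=7  J2=21  J3=23  J4=31  J5=17  J6=20  J7=11  J8=13
Turnaround (C−A): J1=7  J2=21  J3=23  J4=31  J5=17  J6=20  J7=11  J8=13
Waiting(J6) = turnaround − burst = 20 − 3 = 17

17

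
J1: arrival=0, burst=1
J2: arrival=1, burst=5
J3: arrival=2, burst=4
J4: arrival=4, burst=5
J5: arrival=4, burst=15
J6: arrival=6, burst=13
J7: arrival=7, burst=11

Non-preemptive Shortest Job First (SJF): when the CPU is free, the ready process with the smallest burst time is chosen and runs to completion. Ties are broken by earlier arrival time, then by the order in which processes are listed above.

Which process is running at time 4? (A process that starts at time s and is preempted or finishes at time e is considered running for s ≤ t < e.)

Gantt: | J1 0-1 | J2 1-6 | J3 6-10 | J4 10-15 | J7 15-26 | J6 26-39 | J5 39-54 |
Completion: J1=1  J2=6  J3=10  J4=15  J5=54  J6=39  J7=26

J2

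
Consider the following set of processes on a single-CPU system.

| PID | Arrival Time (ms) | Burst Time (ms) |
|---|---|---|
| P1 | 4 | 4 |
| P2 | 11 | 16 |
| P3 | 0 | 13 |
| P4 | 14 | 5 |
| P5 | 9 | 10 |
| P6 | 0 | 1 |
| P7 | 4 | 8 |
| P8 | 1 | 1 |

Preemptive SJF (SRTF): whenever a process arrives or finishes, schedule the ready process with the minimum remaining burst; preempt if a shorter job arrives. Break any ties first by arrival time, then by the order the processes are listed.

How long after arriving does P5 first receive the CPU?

12

Gantt: | P6 0-1 | P8 1-2 | P3 2-4 | P1 4-8 | P7 8-16 | P4 16-21 | P5 21-31 | P3 31-42 | P2 42-58 |
Completion: P1=8  P2=58  P3=42  P4=21  P5=31  P6=1  P7=16  P8=2
Turnaround (C−A): P1=4  P2=47  P3=42  P4=7  P5=22  P6=1  P7=12  P8=1
Response(P5) = first start − arrival = 21 − 9 = 12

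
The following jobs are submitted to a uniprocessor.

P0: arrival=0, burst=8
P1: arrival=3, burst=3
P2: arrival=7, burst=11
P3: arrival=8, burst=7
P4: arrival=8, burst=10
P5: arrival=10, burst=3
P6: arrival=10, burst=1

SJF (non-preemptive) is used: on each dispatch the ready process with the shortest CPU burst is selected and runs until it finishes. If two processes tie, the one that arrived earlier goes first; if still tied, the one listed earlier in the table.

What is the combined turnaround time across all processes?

Gantt: | P0 0-8 | P1 8-11 | P6 11-12 | P5 12-15 | P3 15-22 | P4 22-32 | P2 32-43 |
Completion: P0=8  P1=11  P2=43  P3=22  P4=32  P5=15  P6=12
Turnaround (C−A): P0=8  P1=8  P2=36  P3=14  P4=24  P5=5  P6=2
Turnaround = completion − arrival: P0=8, P1=8, P2=36, P3=14, P4=24, P5=5, P6=2
Total turnaround = 8 + 8 + 36 + 14 + 24 + 5 + 2 = 97

97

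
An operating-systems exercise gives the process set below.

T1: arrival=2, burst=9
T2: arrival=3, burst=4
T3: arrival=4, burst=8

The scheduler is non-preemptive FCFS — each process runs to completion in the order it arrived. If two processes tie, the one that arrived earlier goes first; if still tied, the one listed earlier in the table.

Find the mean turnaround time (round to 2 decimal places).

Timeline: | idle 0-2 | T1 2-11 | T2 11-15 | T3 15-23 |
Completion: T1=11  T2=15  T3=23
Turnaround times: T1=9, T2=12, T3=19
Average turnaround = (9+12+19) / 3 = 40/3 = 13.33

13.33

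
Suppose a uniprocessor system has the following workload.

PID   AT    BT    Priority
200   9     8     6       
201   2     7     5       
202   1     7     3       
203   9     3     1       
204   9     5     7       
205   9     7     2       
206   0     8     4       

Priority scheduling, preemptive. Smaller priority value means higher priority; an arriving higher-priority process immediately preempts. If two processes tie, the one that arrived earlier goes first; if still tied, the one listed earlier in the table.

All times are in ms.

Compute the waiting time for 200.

Timeline: | 206 0-1 | 202 1-8 | 206 8-9 | 203 9-12 | 205 12-19 | 206 19-25 | 201 25-32 | 200 32-40 | 204 40-45 |
Completion: 200=40  201=32  202=8  203=12  204=45  205=19  206=25
Turnaround (C−A): 200=31  201=30  202=7  203=3  204=36  205=10  206=25
Waiting(200) = turnaround − burst = 31 − 8 = 23

23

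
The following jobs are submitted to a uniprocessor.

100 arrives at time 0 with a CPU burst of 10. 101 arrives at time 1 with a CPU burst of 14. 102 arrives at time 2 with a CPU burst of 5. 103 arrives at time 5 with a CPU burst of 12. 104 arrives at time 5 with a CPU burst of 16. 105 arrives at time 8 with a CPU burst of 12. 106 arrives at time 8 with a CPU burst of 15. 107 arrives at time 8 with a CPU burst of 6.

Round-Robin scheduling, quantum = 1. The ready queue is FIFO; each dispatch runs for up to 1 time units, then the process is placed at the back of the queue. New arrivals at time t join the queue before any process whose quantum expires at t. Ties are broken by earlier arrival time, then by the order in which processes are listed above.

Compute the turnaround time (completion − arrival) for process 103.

Schedule: | 100 0-1 | 101 1-2 | 100 2-3 | 102 3-4 | 101 4-5 | 100 5-6 | 102 6-7 | 103 7-8 | 104 8-9 | 101 9-10 | 100 10-11 | 102 11-12 | 105 12-13 | 106 13-14 | 107 14-15 | 103 15-16 | 104 16-17 | 101 17-18 | 100 18-19 | 102 19-20 | 105 20-21 | 106 21-22 | 107 22-23 | 103 23-24 | 104 24-25 | 101 25-26 | 100 26-27 | 102 27-28 | 105 28-29 | 106 29-30 | 107 30-31 | 103 31-32 | 104 32-33 | 101 33-34 | 100 34-35 | 105 35-36 | 106 36-37 | 107 37-38 | 103 38-39 | 104 39-40 | 101 40-41 | 100 41-42 | 105 42-43 | 106 43-44 | 107 44-45 | 103 45-46 | 104 46-47 | 101 47-48 | 100 48-49 | 105 49-50 | 106 50-51 | 107 51-52 | 103 52-53 | 104 53-54 | 101 54-55 | 100 55-56 | 105 56-57 | 106 57-58 | 103 58-59 | 104 59-60 | 101 60-61 | 105 61-62 | 106 62-63 | 103 63-64 | 104 64-65 | 101 65-66 | 105 66-67 | 106 67-68 | 103 68-69 | 104 69-70 | 101 70-71 | 105 71-72 | 106 72-73 | 103 73-74 | 104 74-75 | 101 75-76 | 105 76-77 | 106 77-78 | 103 78-79 | 104 79-80 | 101 80-81 | 105 81-82 | 106 82-83 | 104 83-84 | 106 84-85 | 104 85-86 | 106 86-87 | 104 87-88 | 106 88-89 | 104 89-90 |
Completion: 100=56  101=81  102=28  103=79  104=90  105=82  106=89  107=52
Turnaround (C−A): 100=56  101=80  102=26  103=74  104=85  105=74  106=81  107=44
Turnaround(103) = completion − arrival = 79 − 5 = 74

74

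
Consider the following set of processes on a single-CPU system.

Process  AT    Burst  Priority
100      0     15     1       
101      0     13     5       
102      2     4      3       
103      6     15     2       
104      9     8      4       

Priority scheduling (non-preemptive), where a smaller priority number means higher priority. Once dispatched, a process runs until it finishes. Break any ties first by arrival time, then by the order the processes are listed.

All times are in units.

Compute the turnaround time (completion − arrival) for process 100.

15

Schedule: | 100 0-15 | 103 15-30 | 102 30-34 | 104 34-42 | 101 42-55 |
Completion: 100=15  101=55  102=34  103=30  104=42
Turnaround (C−A): 100=15  101=55  102=32  103=24  104=33
Turnaround(100) = completion − arrival = 15 − 0 = 15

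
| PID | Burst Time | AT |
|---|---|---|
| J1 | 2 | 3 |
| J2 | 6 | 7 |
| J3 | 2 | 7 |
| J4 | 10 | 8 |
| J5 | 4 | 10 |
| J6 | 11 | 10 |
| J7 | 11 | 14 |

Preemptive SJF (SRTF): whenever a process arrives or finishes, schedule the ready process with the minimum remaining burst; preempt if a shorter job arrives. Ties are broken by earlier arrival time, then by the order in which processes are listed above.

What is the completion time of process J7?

Schedule: | idle 0-3 | J1 3-5 | idle 5-7 | J3 7-9 | J2 9-10 | J5 10-14 | J2 14-19 | J4 19-29 | J6 29-40 | J7 40-51 |
Completion: J1=5  J2=19  J3=9  J4=29  J5=14  J6=40  J7=51
Turnaround (C−A): J1=2  J2=12  J3=2  J4=21  J5=4  J6=30  J7=37

51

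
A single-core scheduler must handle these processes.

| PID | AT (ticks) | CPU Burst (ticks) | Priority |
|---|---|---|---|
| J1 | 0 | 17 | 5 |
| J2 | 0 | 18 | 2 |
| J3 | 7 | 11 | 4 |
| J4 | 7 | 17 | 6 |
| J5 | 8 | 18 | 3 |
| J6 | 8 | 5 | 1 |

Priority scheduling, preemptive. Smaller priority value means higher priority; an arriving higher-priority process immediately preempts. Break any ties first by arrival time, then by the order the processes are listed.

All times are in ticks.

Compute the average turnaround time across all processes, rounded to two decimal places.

Gantt: | J2 0-8 | J6 8-13 | J2 13-23 | J5 23-41 | J3 41-52 | J1 52-69 | J4 69-86 |
Completion: J1=69  J2=23  J3=52  J4=86  J5=41  J6=13
Turnaround (C−A): J1=69  J2=23  J3=45  J4=79  J5=33  J6=5
Turnaround times: J1=69, J2=23, J3=45, J4=79, J5=33, J6=5
Average turnaround = (69+23+45+79+33+5) / 6 = 254/6 = 42.33

42.33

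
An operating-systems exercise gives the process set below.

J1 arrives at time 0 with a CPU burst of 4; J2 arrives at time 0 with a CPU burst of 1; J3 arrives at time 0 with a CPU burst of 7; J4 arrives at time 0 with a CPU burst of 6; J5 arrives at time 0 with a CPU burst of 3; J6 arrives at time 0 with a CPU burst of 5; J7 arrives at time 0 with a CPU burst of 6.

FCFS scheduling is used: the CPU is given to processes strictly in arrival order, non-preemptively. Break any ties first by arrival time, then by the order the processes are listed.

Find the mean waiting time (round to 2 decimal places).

12.29

Schedule: | J1 0-4 | J2 4-5 | J3 5-12 | J4 12-18 | J5 18-21 | J6 21-26 | J7 26-32 |
Completion: J1=4  J2=5  J3=12  J4=18  J5=21  J6=26  J7=32
Turnaround (C−A): J1=4  J2=5  J3=12  J4=18  J5=21  J6=26  J7=32
Waiting times: J1=0, J2=4, J3=5, J4=12, J5=18, J6=21, J7=26
Average waiting = (0+4+5+12+18+21+26) / 7 = 86/7 = 12.29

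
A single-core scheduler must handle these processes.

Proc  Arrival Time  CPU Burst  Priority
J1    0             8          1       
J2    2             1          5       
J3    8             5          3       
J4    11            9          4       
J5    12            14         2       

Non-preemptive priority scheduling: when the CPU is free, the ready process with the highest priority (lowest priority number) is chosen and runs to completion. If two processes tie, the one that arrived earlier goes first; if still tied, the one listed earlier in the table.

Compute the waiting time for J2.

Gantt: | J1 0-8 | J3 8-13 | J5 13-27 | J4 27-36 | J2 36-37 |
Completion: J1=8  J2=37  J3=13  J4=36  J5=27
Turnaround (C−A): J1=8  J2=35  J3=5  J4=25  J5=15
Waiting(J2) = turnaround − burst = 35 − 1 = 34

34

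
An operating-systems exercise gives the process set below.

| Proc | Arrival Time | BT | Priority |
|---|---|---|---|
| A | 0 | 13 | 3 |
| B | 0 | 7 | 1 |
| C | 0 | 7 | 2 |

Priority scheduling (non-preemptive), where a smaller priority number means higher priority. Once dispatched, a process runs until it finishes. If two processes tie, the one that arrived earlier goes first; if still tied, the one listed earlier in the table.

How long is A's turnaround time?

Timeline: | B 0-7 | C 7-14 | A 14-27 |
Completion: A=27  B=7  C=14
Turnaround(A) = completion − arrival = 27 − 0 = 27

27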